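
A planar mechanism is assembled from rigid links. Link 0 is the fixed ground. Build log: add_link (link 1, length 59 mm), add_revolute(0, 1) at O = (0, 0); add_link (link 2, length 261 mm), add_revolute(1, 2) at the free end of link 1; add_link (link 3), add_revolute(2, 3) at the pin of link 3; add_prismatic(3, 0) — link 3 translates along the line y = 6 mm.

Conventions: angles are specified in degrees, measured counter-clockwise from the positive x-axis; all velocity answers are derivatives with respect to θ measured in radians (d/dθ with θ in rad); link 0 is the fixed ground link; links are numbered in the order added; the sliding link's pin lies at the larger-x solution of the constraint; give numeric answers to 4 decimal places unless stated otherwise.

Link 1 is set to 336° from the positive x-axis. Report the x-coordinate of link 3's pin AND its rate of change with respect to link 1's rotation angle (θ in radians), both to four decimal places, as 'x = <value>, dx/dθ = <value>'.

geometry: r = 59 mm, L = 261 mm, e = 6 mm
crank pin P = (r cos θ, r sin θ) = (53.899182, -23.997462)
h = r sin θ − e = -23.997462 − 6 = -29.997462
x = r cos θ + √(L² − h²) = 53.899182 + 259.270423 = 313.169605
dx/dθ = −r sin θ − h·r cos θ/√(L² − h²) (θ in radians; h = -29.997462) = 30.233571

x = 313.1696, dx/dθ = 30.2336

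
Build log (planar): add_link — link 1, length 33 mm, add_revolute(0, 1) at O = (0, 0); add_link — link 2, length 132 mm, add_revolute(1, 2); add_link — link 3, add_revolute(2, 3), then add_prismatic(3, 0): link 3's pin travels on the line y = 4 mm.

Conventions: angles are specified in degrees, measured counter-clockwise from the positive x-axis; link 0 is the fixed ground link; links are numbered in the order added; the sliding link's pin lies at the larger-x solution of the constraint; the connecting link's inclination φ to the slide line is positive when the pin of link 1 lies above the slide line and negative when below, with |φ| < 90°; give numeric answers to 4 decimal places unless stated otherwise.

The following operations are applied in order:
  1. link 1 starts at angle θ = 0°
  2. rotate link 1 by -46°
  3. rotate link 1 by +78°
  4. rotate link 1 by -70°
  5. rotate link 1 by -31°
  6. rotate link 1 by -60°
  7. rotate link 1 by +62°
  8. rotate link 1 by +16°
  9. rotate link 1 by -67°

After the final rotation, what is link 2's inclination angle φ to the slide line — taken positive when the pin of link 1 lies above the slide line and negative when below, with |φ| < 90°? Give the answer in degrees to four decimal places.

geometry: r = 33 mm, L = 132 mm, e = 4 mm; θ starts at 0°
rotate link 1 by -46°: θ ← 0° -46° = -46°
rotate link 1 by +78°: θ ← -46° +78° = 32°
rotate link 1 by -70°: θ ← 32° -70° = -38°
rotate link 1 by -31°: θ ← -38° -31° = -69°
rotate link 1 by -60°: θ ← -69° -60° = -129°
rotate link 1 by +62°: θ ← -129° +62° = -67°
rotate link 1 by +16°: θ ← -67° +16° = -51°
rotate link 1 by -67°: θ ← -51° -67° = -118°
h = r sin θ − e = -29.137271 − 4 = -33.137271
sin φ = h / L = -33.137271 / 132 = -0.25103993
φ = arcsin(-0.25103993) = -14.539058°

-14.5391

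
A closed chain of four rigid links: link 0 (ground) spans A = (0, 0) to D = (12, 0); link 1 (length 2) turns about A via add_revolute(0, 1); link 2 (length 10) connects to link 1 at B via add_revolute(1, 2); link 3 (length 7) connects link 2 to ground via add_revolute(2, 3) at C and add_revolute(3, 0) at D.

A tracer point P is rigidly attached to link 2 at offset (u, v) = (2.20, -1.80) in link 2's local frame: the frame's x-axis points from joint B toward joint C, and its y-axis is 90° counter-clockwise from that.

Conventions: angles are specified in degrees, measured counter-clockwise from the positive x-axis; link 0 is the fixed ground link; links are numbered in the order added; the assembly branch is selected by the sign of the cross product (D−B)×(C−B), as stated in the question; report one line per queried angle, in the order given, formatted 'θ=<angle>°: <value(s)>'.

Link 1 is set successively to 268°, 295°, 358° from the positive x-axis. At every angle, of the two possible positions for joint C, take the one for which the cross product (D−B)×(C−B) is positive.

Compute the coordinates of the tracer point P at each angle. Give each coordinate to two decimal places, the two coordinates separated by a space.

A=(0,0), D=(12.00,0)
θ=268°: B = A + 2.00·(cos268°, sin268°) = (-0.0698, -1.9988)
θ=268°: |BD| = 12.2342
θ=268°: circle(B,10.00) ∩ circle(D,7.00): a=8.2014, h=5.7216
θ=268°:   candidates: C₊=(7.0866,4.9859) cross=69.999; C₋=(8.9562,-6.3036) cross=-69.999
θ=268°:   branch + wants cross > 0 → take C=(7.0866,4.9859) (cross=69.999)
θ=268°: ex = (C−B)/|BC| = (0.7156,0.6985); ey = (-0.6985,0.7156)
θ=268°: P = B + 2.20·ex + -1.80·ey = (2.7619,-1.7503)
θ=295°: B = A + 2.00·(cos295°, sin295°) = (0.8452, -1.8126)
θ=295°: |BD| = 11.3011
θ=295°: circle(B,10.00) ∩ circle(D,7.00): a=7.9070, h=6.1221
θ=295°:   candidates: C₊=(7.6679,5.4984) cross=69.186; C₋=(9.6318,-6.5872) cross=-69.186
θ=295°:   branch + wants cross > 0 → take C=(7.6679,5.4984) (cross=69.186)
θ=295°: ex = (C−B)/|BC| = (0.6823,0.7311); ey = (-0.7311,0.6823)
θ=295°: P = B + 2.20·ex + -1.80·ey = (3.6622,-1.4323)
θ=358°: B = A + 2.00·(cos358°, sin358°) = (1.9988, -0.0698)
θ=358°: |BD| = 10.0015
θ=358°: circle(B,10.00) ∩ circle(D,7.00): a=7.5504, h=6.5568
θ=358°:   candidates: C₊=(9.5032,6.5396) cross=65.578; C₋=(9.5947,-6.5738) cross=-65.578
θ=358°:   branch + wants cross > 0 → take C=(9.5032,6.5396) (cross=65.578)
θ=358°: ex = (C−B)/|BC| = (0.7504,0.6609); ey = (-0.6609,0.7504)
θ=358°: P = B + 2.20·ex + -1.80·ey = (4.8394,0.0335)

θ=268°: 2.76 -1.75
θ=295°: 3.66 -1.43
θ=358°: 4.84 0.03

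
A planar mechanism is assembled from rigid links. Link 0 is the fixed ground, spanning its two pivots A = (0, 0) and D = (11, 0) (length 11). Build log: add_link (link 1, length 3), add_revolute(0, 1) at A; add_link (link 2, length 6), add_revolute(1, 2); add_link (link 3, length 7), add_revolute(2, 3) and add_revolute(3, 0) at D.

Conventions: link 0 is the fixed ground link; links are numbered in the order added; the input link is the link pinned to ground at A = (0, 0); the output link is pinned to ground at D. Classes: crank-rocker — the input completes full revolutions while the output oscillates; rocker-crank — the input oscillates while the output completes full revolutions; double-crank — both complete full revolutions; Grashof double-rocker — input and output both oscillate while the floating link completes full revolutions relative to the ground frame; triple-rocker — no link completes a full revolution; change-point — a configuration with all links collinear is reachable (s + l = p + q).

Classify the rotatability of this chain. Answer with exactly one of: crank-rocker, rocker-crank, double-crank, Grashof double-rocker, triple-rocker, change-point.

lengths: ground=11, input=3, coupler=6, output=7
sorted: s=3 (shortest), l=11 (longest), p+q=13
s + l = 14 vs p + q = 13
s + l > p + q → non-Grashof → no link fully rotates → triple-rocker

triple-rocker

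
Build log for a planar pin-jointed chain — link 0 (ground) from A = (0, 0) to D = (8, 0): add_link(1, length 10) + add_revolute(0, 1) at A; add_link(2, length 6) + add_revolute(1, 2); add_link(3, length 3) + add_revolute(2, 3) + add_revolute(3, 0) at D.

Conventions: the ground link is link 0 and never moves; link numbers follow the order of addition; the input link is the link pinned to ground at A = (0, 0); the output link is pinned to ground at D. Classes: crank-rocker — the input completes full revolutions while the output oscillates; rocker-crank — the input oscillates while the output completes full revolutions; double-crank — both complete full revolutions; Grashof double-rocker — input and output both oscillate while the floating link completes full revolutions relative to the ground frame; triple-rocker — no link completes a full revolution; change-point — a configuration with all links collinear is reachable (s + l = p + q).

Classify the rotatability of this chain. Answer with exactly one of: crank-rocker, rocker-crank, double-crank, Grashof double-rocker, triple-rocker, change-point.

lengths: ground=8, input=10, coupler=6, output=3
sorted: s=3 (shortest), l=10 (longest), p+q=14
s + l = 13 vs p + q = 14
s + l < p + q (Grashof) with shortest = output link → rocker-crank

rocker-crank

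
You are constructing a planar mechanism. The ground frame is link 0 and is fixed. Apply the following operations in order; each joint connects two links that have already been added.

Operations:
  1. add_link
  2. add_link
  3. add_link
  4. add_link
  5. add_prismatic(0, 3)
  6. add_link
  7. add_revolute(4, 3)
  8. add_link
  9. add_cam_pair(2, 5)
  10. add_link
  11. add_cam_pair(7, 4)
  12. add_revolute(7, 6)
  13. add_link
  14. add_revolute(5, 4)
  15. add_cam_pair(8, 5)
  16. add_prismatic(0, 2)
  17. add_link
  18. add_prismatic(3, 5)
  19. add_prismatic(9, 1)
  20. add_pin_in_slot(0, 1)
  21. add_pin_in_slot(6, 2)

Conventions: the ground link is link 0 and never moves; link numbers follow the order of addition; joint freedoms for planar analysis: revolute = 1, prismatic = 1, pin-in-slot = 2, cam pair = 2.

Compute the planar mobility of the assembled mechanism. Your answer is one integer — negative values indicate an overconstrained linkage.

ground; <1,0,0>
#1 <2,0,0>
#2 <3,0,0>
#3 <4,0,0>
#4 <5,0,0>
P:0↔3 J1 <5,1,0>
#5 <6,1,0>
R:4↔3 J1 <6,2,0>
#6 <7,2,0>
C:2↔5 J2 <7,2,1>
#7 <8,2,1>
C:7↔4 J2 <8,2,2>
R:7↔6 J1 <8,3,2>
#8 <9,3,2>
R:5↔4 J1 <9,4,2>
C:8↔5 J2 <9,4,3>
P:0↔2 J1 <9,5,3>
#9 <10,5,3>
P:3↔5 J1 <10,6,3>
P:9↔1 J1 <10,7,3>
PS:0↔1 J2 <10,7,4>
PS:6↔2 J2 <10,7,5>
3×9 − 2×7 − 1×5 = 8

M = 8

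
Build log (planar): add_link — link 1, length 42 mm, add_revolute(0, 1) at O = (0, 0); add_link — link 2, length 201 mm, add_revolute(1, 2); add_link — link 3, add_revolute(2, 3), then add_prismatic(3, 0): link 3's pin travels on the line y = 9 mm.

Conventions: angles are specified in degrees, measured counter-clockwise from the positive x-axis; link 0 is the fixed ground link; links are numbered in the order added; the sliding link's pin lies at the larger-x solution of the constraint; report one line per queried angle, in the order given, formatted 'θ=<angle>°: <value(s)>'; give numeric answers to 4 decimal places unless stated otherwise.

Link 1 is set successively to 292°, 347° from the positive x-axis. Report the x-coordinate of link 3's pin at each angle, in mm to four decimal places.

geometry: r = 42 mm, L = 201 mm, e = 9 mm
θ=292°: crank pin P = (r cos θ, r sin θ) = (15.733477, -38.941722)
θ=292°: h = r sin θ − e = -38.941722 − 9 = -47.941722
θ=292°: x = r cos θ + √(L² − h²) = 15.733477 + 195.198851 = 210.932328
θ=347°: crank pin P = (r cos θ, r sin θ) = (40.923543, -9.447944)
θ=347°: h = r sin θ − e = -9.447944 − 9 = -18.447944
θ=347°: x = r cos θ + √(L² − h²) = 40.923543 + 200.151626 = 241.075169

θ=292°: 210.9323
θ=347°: 241.0752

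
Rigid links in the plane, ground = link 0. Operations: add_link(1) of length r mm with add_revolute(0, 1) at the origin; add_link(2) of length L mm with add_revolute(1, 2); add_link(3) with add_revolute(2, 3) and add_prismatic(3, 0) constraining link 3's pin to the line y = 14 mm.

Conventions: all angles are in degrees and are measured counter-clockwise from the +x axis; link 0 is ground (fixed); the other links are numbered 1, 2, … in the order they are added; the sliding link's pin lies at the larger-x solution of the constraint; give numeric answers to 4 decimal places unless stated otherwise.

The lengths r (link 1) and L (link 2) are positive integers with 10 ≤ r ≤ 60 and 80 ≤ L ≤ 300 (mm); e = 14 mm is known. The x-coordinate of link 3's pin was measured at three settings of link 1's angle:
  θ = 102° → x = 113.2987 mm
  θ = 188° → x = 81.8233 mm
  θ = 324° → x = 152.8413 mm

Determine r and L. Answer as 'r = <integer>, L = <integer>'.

constraint per measurement: (x − r cos θ)² + (r sin θ − e)² = L²
subtracting the θ₁ and θ₂ equations cancels the r² and L² terms:
r = (x₁² − x₂²) / (2[(x₁cos θ₁ + e sin θ₁) − (x₂cos θ₂ + e sin θ₂)]) = 42.0001 → r = 42
L² = (x₁ − r cos θ₁)² + (r sin θ₁ − e)² = 15625.0083 → L = 125.0000 → L = 125
check at θ₃=324°: x = 152.8413 (printed 152.8413) ✓

r = 42, L = 125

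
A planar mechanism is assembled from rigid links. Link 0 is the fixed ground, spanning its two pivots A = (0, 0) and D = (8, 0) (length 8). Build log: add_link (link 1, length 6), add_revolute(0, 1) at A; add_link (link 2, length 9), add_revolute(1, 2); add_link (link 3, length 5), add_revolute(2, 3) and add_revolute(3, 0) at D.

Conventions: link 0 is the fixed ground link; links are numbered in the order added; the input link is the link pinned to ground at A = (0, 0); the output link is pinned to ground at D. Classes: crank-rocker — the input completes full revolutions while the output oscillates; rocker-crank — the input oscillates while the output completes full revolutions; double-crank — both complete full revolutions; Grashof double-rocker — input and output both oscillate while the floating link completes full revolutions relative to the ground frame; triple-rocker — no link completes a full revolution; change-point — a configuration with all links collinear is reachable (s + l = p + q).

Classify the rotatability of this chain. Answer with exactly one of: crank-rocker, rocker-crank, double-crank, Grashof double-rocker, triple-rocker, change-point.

lengths: ground=8, input=6, coupler=9, output=5
sorted: s=5 (shortest), l=9 (longest), p+q=14
s + l = 14 vs p + q = 14
s + l = p + q → change-point (collinear configuration reachable)

change-point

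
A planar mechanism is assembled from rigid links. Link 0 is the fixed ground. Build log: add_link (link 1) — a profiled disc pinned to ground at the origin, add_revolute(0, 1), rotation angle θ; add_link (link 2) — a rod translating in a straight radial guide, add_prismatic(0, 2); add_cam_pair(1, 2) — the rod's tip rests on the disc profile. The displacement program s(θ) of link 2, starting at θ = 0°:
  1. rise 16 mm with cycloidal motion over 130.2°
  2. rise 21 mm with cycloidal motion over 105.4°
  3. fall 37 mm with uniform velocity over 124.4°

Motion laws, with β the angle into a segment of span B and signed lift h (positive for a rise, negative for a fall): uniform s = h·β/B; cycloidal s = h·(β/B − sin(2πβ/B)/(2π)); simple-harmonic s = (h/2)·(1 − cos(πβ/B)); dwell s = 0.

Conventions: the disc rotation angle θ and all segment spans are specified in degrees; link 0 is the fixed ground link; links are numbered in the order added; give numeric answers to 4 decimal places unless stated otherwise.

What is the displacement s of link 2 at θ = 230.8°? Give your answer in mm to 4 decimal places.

seg 1 [0°–130.2°] cycloidal, h=16: full span → s += 16 → s = 16.0000
seg 2 [130.2°–235.6°] cycloidal, h=21: θ=230.8° here. β=100.6, B=105.4. 21·(0.9545 − sin(2π·0.9545)/(2π)) = 20.9870 → s = 36.9870

36.9870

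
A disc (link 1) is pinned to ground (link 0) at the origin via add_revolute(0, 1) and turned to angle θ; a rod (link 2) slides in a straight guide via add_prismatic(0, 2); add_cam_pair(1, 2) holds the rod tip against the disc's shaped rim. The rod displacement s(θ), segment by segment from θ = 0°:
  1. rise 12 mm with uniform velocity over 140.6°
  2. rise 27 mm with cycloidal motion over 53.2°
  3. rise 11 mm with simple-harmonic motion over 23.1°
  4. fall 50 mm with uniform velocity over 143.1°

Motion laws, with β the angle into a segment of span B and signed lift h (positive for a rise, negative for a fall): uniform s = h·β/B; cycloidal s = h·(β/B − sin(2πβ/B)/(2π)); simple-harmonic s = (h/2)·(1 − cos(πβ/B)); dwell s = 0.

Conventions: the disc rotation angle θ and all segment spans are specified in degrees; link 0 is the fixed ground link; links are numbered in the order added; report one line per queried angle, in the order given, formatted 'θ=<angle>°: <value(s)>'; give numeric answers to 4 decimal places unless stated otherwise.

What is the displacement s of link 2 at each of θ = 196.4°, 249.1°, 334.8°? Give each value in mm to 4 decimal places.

segment 1 (0° to 140.6°, uniform, h = 12) is passed completely: s = 0.0000 + (12) = 12.0000
segment 2 (140.6° to 193.8°, cycloidal, h = 27) is passed completely: s = 12.0000 + (27) = 39.0000
θ = 196.4° falls in segment 3 (193.8° to 216.9°, simple-harmonic, h = 11): β = 196.4 − 193.8 = 2.6°, B = 23.1°; Δs = 11/2·(1 − cos(π·0.1126)) = 0.3403; s = 39.0000 + 0.3403 = 39.3403
segment 3 (193.8° to 216.9°, simple-harmonic, h = 11) is passed completely: s = 39.0000 + (11) = 50.0000
θ = 249.1° falls in segment 4 (216.9° to 360°, uniform, h = -50): β = 249.1 − 216.9 = 32.2°, B = 143.1°; Δs = -50·32.2/143.1 = -11.2509; s = 50.0000 − 11.2509 = 38.7491
θ = 334.8° falls in segment 4 (216.9° to 360°, uniform, h = -50): β = 334.8 − 216.9 = 117.9°, B = 143.1°; Δs = -50·117.9/143.1 = -41.1950; s = 50.0000 − 41.1950 = 8.8050

θ=196.4°: 39.3403
θ=249.1°: 38.7491
θ=334.8°: 8.8050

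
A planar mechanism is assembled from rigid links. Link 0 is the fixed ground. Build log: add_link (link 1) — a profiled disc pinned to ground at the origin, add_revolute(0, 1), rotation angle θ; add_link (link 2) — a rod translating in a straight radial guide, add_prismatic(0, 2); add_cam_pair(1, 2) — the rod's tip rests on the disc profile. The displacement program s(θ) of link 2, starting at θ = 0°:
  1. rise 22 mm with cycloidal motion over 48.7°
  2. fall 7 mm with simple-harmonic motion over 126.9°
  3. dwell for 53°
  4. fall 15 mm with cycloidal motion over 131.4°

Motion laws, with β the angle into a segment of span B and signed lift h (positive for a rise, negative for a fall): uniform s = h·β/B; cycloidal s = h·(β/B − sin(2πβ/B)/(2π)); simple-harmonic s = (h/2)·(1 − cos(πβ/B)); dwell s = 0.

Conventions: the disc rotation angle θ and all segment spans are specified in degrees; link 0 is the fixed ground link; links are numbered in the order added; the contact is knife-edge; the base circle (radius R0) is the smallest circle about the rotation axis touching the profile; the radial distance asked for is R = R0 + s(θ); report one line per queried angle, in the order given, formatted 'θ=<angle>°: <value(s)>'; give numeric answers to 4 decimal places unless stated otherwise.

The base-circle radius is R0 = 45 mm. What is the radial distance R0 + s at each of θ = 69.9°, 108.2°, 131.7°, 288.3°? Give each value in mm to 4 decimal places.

seg 1 [0°–48.7°] cycloidal, h=22: full span → s += 22 → s = 22.0000
seg 2 [48.7°–175.6°] simple-harmonic, h=-7: θ=69.9° here. β=21.2, B=126.9. -7/2·(1 − cos(π·0.1671)) = -0.4711 → s = 21.5289
seg 2 [48.7°–175.6°] simple-harmonic, h=-7: θ=108.2° here. β=59.5, B=126.9. -7/2·(1 − cos(π·0.4689)) = -3.1583 → s = 18.8417
seg 2 [48.7°–175.6°] simple-harmonic, h=-7: θ=131.7° here. β=83, B=126.9. -7/2·(1 − cos(π·0.6541)) = -5.1286 → s = 16.8714
seg 2 [48.7°–175.6°] simple-harmonic, h=-7: full span → s += -7 → s = 15.0000
seg 3 [175.6°–228.6°] dwell: s stays 15.0000
seg 4 [228.6°–360°] cycloidal, h=-15: θ=288.3° here. β=59.7, B=131.4. -15·(0.4543 − sin(2π·0.4543)/(2π)) = -6.1395 → s = 8.8605
θ=69.9°: R = R0 + s = 45 + 21.5289 = 66.5289
θ=108.2°: R = R0 + s = 45 + 18.8417 = 63.8417
θ=131.7°: R = R0 + s = 45 + 16.8714 = 61.8714
θ=288.3°: R = R0 + s = 45 + 8.8605 = 53.8605

θ=69.9°: 66.5289
θ=108.2°: 63.8417
θ=131.7°: 61.8714
θ=288.3°: 53.8605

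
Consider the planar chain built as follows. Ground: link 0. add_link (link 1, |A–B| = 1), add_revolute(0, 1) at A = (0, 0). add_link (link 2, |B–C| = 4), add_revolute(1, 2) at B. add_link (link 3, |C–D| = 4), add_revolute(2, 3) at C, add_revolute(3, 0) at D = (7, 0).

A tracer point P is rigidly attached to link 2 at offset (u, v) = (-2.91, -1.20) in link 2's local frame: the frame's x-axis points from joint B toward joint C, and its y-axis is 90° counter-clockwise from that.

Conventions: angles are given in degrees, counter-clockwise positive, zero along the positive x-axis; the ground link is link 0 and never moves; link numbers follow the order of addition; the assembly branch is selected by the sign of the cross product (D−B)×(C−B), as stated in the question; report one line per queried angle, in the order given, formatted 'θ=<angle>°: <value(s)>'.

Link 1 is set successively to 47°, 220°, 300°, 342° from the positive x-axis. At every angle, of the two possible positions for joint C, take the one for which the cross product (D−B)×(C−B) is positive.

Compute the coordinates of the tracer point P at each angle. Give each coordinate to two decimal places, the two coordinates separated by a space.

A=(0,0), D=(7.00,0)
θ=47°: B = A + 1.00·(cos47°, sin47°) = (0.6820, 0.7314)
θ=47°: |BD| = 6.3602
θ=47°: circle(B,4.00) ∩ circle(D,4.00): a=3.1801, h=2.4263
θ=47°:   candidates: C₊=(4.1200,2.7759) cross=15.432; C₋=(3.5620,-2.0445) cross=-15.432
θ=47°:   branch + wants cross > 0 → take C=(4.1200,2.7759) (cross=15.432)
θ=47°: ex = (C−B)/|BC| = (0.8595,0.5111); ey = (-0.5111,0.8595)
θ=47°: P = B + -2.91·ex + -1.20·ey = (-1.2058,-1.7875)
θ=220°: B = A + 1.00·(cos220°, sin220°) = (-0.7660, -0.6428)
θ=220°: |BD| = 7.7926
θ=220°: circle(B,4.00) ∩ circle(D,4.00): a=3.8963, h=0.9049
θ=220°:   candidates: C₊=(3.0423,0.5804) cross=7.052; C₋=(3.1916,-1.2232) cross=-7.052
θ=220°:   branch + wants cross > 0 → take C=(3.0423,0.5804) (cross=7.052)
θ=220°: ex = (C−B)/|BC| = (0.9521,0.3058); ey = (-0.3058,0.9521)
θ=220°: P = B + -2.91·ex + -1.20·ey = (-3.1697,-2.6752)
θ=300°: B = A + 1.00·(cos300°, sin300°) = (0.5000, -0.8660)
θ=300°: |BD| = 6.5574
θ=300°: circle(B,4.00) ∩ circle(D,4.00): a=3.2787, h=2.2913
θ=300°:   candidates: C₊=(3.4474,1.8382) cross=15.025; C₋=(4.0526,-2.7042) cross=-15.025
θ=300°:   branch + wants cross > 0 → take C=(3.4474,1.8382) (cross=15.025)
θ=300°: ex = (C−B)/|BC| = (0.7368,0.6761); ey = (-0.6761,0.7368)
θ=300°: P = B + -2.91·ex + -1.20·ey = (-0.8330,-3.7176)
θ=342°: B = A + 1.00·(cos342°, sin342°) = (0.9511, -0.3090)
θ=342°: |BD| = 6.0568
θ=342°: circle(B,4.00) ∩ circle(D,4.00): a=3.0284, h=2.6132
θ=342°:   candidates: C₊=(3.8422,2.4553) cross=15.828; C₋=(4.1089,-2.7643) cross=-15.828
θ=342°:   branch + wants cross > 0 → take C=(3.8422,2.4553) (cross=15.828)
θ=342°: ex = (C−B)/|BC| = (0.7228,0.6911); ey = (-0.6911,0.7228)
θ=342°: P = B + -2.91·ex + -1.20·ey = (-0.3230,-3.1874)

θ=47°: -1.21 -1.79
θ=220°: -3.17 -2.68
θ=300°: -0.83 -3.72
θ=342°: -0.32 -3.19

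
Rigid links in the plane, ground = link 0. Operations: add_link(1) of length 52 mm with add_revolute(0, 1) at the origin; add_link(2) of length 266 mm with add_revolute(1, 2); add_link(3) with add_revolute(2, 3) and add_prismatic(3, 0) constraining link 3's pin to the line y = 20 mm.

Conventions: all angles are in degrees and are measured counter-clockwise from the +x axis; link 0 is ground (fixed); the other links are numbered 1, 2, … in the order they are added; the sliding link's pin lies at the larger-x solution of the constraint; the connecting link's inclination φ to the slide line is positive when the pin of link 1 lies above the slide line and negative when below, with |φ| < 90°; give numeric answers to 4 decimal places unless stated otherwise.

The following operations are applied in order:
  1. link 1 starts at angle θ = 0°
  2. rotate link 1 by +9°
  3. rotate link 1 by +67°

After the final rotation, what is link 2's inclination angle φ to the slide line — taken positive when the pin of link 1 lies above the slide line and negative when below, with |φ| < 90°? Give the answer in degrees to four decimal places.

geometry: r = 52 mm, L = 266 mm, e = 20 mm; θ starts at 0°
rotate link 1 by +9°: θ ← 0° +9° = 9°
rotate link 1 by +67°: θ ← 9° +67° = 76°
h = r sin θ − e = 50.455378 − 20 = 30.455378
sin φ = h / L = 30.455378 / 266 = 0.11449390
φ = arcsin(0.11449390) = 6.574435°

6.5744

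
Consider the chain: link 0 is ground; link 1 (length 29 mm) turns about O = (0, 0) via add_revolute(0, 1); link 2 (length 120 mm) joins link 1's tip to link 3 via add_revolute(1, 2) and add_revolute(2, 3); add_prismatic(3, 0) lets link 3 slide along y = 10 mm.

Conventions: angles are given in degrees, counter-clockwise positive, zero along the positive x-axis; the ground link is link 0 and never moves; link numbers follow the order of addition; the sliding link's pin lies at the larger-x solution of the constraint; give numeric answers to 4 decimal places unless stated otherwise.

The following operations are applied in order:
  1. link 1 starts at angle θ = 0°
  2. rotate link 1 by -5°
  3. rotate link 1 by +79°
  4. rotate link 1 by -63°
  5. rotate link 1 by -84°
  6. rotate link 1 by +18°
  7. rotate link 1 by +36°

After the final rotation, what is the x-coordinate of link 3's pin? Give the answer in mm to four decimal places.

geometry: r = 29 mm, L = 120 mm, e = 10 mm; θ starts at 0°
rotate link 1 by -5°: θ ← 0° -5° = -5°
rotate link 1 by +79°: θ ← -5° +79° = 74°
rotate link 1 by -63°: θ ← 74° -63° = 11°
rotate link 1 by -84°: θ ← 11° -84° = -73°
rotate link 1 by +18°: θ ← -73° +18° = -55°
rotate link 1 by +36°: θ ← -55° +36° = -19°
crank pin P = (r cos θ, r sin θ) = (27.420039, -9.441476)
h = r sin θ − e = -9.441476 − 10 = -19.441476
x = r cos θ + √(L² − h²) = 27.420039 + 118.414649 = 145.834687

145.8347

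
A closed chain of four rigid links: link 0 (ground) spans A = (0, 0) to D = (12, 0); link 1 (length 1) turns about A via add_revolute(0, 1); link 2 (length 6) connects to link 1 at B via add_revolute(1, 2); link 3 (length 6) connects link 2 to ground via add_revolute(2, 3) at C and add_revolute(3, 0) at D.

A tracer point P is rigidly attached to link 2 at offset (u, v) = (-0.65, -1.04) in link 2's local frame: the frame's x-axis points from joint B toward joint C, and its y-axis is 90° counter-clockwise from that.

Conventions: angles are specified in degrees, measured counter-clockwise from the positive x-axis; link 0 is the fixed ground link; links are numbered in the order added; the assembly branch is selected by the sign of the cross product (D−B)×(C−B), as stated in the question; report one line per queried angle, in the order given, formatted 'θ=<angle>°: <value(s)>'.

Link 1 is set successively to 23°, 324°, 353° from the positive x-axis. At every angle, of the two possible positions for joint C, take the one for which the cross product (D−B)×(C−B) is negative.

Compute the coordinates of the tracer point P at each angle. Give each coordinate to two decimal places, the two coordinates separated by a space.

A=(0,0), D=(12.00,0)
θ=23°: B = A + 1.00·(cos23°, sin23°) = (0.9205, 0.3907)
θ=23°: |BD| = 11.0864
θ=23°: circle(B,6.00) ∩ circle(D,6.00): a=5.5432, h=2.2963
θ=23°:   candidates: C₊=(6.5412,2.4902) cross=25.458; C₋=(6.3793,-2.0995) cross=-25.458
θ=23°:   branch - wants cross < 0 → take C=(6.3793,-2.0995) (cross=-25.458)
θ=23°: ex = (C−B)/|BC| = (0.9098,-0.4150); ey = (0.4150,0.9098)
θ=23°: P = B + -0.65·ex + -1.04·ey = (-0.1025,-0.2857)
θ=324°: B = A + 1.00·(cos324°, sin324°) = (0.8090, -0.5878)
θ=324°: |BD| = 11.2064
θ=324°: circle(B,6.00) ∩ circle(D,6.00): a=5.6032, h=2.1457
θ=324°:   candidates: C₊=(6.2920,1.8489) cross=24.046; C₋=(6.5171,-2.4367) cross=-24.046
θ=324°:   branch - wants cross < 0 → take C=(6.5171,-2.4367) (cross=-24.046)
θ=324°: ex = (C−B)/|BC| = (0.9513,-0.3081); ey = (0.3081,0.9513)
θ=324°: P = B + -0.65·ex + -1.04·ey = (-0.1298,-1.3769)
θ=353°: B = A + 1.00·(cos353°, sin353°) = (0.9925, -0.1219)
θ=353°: |BD| = 11.0081
θ=353°: circle(B,6.00) ∩ circle(D,6.00): a=5.5041, h=2.3886
θ=353°:   candidates: C₊=(6.4698,2.3275) cross=26.294; C₋=(6.5227,-2.4494) cross=-26.294
θ=353°:   branch - wants cross < 0 → take C=(6.5227,-2.4494) (cross=-26.294)
θ=353°: ex = (C−B)/|BC| = (0.9217,-0.3879); ey = (0.3879,0.9217)
θ=353°: P = B + -0.65·ex + -1.04·ey = (-0.0100,-0.8283)

θ=23°: -0.10 -0.29
θ=324°: -0.13 -1.38
θ=353°: -0.01 -0.83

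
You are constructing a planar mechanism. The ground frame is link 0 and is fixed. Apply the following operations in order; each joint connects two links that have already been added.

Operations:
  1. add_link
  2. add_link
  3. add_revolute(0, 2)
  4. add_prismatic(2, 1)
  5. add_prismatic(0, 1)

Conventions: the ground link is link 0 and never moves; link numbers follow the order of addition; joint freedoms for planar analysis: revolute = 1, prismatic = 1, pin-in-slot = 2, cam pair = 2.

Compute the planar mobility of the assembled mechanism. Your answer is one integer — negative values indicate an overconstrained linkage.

ground; <1,0,0>
#1 <2,0,0>
#2 <3,0,0>
R:0↔2 J1 <3,1,0>
P:2↔1 J1 <3,2,0>
P:0↔1 J1 <3,3,0>
3×2 − 2×3 − 1×0 = 0

M = 0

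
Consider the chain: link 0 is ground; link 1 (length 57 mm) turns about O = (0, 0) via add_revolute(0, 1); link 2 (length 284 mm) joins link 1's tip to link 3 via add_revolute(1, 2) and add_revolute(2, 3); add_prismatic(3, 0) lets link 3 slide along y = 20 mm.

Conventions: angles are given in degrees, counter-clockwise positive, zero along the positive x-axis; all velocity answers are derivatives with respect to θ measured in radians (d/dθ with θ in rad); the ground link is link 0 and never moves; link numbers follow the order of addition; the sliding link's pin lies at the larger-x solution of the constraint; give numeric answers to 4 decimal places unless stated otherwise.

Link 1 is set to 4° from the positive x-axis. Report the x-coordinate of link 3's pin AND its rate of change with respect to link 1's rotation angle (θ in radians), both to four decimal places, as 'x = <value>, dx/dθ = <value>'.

geometry: r = 57 mm, L = 284 mm, e = 20 mm
crank pin P = (r cos θ, r sin θ) = (56.861151, 3.976119)
h = r sin θ − e = 3.976119 − 20 = -16.023881
x = r cos θ + √(L² − h²) = 56.861151 + 283.547589 = 340.408740
dx/dθ = −r sin θ − h·r cos θ/√(L² − h²) (θ in radians; h = -16.023881) = -0.762774

x = 340.4087, dx/dθ = -0.7628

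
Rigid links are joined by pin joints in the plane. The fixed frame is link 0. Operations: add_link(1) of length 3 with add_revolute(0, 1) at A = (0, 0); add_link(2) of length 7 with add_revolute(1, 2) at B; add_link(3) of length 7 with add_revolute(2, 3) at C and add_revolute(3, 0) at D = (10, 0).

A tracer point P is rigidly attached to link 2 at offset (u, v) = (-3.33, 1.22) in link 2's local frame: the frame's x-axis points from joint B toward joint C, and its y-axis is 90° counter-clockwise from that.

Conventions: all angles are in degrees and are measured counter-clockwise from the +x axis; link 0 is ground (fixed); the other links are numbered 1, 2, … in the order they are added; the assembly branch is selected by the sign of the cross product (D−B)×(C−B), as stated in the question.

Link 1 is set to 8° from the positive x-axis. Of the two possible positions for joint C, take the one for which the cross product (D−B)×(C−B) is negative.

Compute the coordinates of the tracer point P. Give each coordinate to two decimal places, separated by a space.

A=(0,0), D=(10.00,0)
B = A + 3.00·(cos8°, sin8°) = (2.9708, 0.4175)
|BD| = 7.0416
circle(B,7.00) ∩ circle(D,7.00): a=3.5208, h=6.0501
  candidates: C₊=(6.8441,6.2482) cross=42.602; C₋=(6.1267,-5.8307) cross=-42.602
  branch - wants cross < 0 → take C=(6.1267,-5.8307) (cross=-42.602)
ex = (C−B)/|BC| = (0.4508,-0.8926); ey = (0.8926,0.4508)
P = B + -3.33·ex + 1.22·ey = (2.5585,3.9399)

2.56 3.94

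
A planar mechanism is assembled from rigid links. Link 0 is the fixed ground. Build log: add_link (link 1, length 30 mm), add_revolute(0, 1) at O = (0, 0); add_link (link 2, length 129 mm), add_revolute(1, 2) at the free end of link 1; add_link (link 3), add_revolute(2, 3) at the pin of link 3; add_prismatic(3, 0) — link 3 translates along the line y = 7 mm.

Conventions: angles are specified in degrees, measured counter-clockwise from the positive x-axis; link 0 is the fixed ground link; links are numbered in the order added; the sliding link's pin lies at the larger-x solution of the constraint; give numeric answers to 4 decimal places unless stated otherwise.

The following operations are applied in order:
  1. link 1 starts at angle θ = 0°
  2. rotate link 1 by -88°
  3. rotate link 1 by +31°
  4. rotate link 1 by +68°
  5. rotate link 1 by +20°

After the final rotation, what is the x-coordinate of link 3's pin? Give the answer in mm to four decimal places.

geometry: r = 30 mm, L = 129 mm, e = 7 mm; θ starts at 0°
rotate link 1 by -88°: θ ← 0° -88° = -88°
rotate link 1 by +31°: θ ← -88° +31° = -57°
rotate link 1 by +68°: θ ← -57° +68° = 11°
rotate link 1 by +20°: θ ← 11° +20° = 31°
crank pin P = (r cos θ, r sin θ) = (25.715019, 15.451142)
h = r sin θ − e = 15.451142 − 7 = 8.451142
x = r cos θ + √(L² − h²) = 25.715019 + 128.722874 = 154.437893

154.4379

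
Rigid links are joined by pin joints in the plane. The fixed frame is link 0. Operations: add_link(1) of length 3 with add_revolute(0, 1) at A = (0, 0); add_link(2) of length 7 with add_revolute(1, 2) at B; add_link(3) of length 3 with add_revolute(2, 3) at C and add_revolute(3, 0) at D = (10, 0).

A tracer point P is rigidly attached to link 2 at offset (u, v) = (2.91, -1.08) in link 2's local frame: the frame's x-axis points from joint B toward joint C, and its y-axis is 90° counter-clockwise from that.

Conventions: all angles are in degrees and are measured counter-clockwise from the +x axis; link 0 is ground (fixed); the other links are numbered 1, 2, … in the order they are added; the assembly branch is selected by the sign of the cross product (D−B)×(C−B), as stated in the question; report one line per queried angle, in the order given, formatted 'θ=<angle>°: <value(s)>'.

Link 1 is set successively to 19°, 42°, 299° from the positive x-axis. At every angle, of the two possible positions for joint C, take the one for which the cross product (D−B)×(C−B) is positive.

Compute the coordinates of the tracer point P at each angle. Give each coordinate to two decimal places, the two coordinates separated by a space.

A=(0,0), D=(10.00,0)
θ=19°: B = A + 3.00·(cos19°, sin19°) = (2.8366, 0.9767)
θ=19°: |BD| = 7.2297
θ=19°: circle(B,7.00) ∩ circle(D,3.00): a=6.3812, h=2.8775
θ=19°:   candidates: C₊=(9.5480,2.9658) cross=20.804; C₋=(8.7705,-2.7365) cross=-20.804
θ=19°:   branch + wants cross > 0 → take C=(9.5480,2.9658) (cross=20.804)
θ=19°: ex = (C−B)/|BC| = (0.9588,0.2842); ey = (-0.2842,0.9588)
θ=19°: P = B + 2.91·ex + -1.08·ey = (5.9335,0.7681)
θ=42°: B = A + 3.00·(cos42°, sin42°) = (2.2294, 2.0074)
θ=42°: |BD| = 8.0257
θ=42°: circle(B,7.00) ∩ circle(D,3.00): a=6.5048, h=2.5859
θ=42°:   candidates: C₊=(9.1743,2.8841) cross=20.754; C₋=(7.8807,-2.1234) cross=-20.754
θ=42°:   branch + wants cross > 0 → take C=(9.1743,2.8841) (cross=20.754)
θ=42°: ex = (C−B)/|BC| = (0.9921,0.1252); ey = (-0.1252,0.9921)
θ=42°: P = B + 2.91·ex + -1.08·ey = (5.2518,1.3004)
θ=299°: B = A + 3.00·(cos299°, sin299°) = (1.4544, -2.6239)
θ=299°: |BD| = 8.9393
θ=299°: circle(B,7.00) ∩ circle(D,3.00): a=6.7070, h=2.0041
θ=299°:   candidates: C₊=(7.2777,1.2606) cross=17.916; C₋=(8.4542,-2.5711) cross=-17.916
θ=299°:   branch + wants cross > 0 → take C=(7.2777,1.2606) (cross=17.916)
θ=299°: ex = (C−B)/|BC| = (0.8319,0.5549); ey = (-0.5549,0.8319)
θ=299°: P = B + 2.91·ex + -1.08·ey = (4.4746,-1.9075)

θ=19°: 5.93 0.77
θ=42°: 5.25 1.30
θ=299°: 4.47 -1.91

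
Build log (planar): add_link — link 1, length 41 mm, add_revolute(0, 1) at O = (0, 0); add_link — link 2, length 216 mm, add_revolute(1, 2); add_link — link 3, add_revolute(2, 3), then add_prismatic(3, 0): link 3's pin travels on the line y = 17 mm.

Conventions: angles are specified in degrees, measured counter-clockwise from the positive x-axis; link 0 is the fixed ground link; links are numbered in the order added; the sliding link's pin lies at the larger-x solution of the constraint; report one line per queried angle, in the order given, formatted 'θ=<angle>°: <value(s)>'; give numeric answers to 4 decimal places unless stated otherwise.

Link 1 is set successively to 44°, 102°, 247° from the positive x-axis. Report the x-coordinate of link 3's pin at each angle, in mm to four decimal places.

geometry: r = 41 mm, L = 216 mm, e = 17 mm
θ=44°: crank pin P = (r cos θ, r sin θ) = (29.492932, 28.480993)
θ=44°: h = r sin θ − e = 28.480993 − 17 = 11.480993
θ=44°: x = r cos θ + √(L² − h²) = 29.492932 + 215.694661 = 245.187593
θ=102°: crank pin P = (r cos θ, r sin θ) = (-8.524379, 40.104052)
θ=102°: h = r sin θ − e = 40.104052 − 17 = 23.104052
θ=102°: x = r cos θ + √(L² − h²) = -8.524379 + 214.760804 = 206.236424
θ=247°: crank pin P = (r cos θ, r sin θ) = (-16.019976, -37.740699)
θ=247°: h = r sin θ − e = -37.740699 − 17 = -54.740699
θ=247°: x = r cos θ + √(L² − h²) = -16.019976 + 208.948453 = 192.928476

θ=44°: 245.1876
θ=102°: 206.2364
θ=247°: 192.9285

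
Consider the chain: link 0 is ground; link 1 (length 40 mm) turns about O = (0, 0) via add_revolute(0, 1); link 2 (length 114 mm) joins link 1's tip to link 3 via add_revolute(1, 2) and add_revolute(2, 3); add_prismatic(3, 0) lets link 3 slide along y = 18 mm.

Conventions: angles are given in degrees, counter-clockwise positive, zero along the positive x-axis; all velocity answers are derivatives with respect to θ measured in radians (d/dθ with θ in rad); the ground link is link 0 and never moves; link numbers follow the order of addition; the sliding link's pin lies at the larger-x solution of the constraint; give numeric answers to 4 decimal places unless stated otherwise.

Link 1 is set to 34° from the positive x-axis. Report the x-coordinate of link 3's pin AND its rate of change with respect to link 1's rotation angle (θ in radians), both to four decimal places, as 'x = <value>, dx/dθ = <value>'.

geometry: r = 40 mm, L = 114 mm, e = 18 mm
crank pin P = (r cos θ, r sin θ) = (33.161503, 22.367716)
h = r sin θ − e = 22.367716 − 18 = 4.367716
x = r cos θ + √(L² − h²) = 33.161503 + 113.916298 = 147.077801
dx/dθ = −r sin θ − h·r cos θ/√(L² − h²) (θ in radians; h = 4.367716) = -23.639176

x = 147.0778, dx/dθ = -23.6392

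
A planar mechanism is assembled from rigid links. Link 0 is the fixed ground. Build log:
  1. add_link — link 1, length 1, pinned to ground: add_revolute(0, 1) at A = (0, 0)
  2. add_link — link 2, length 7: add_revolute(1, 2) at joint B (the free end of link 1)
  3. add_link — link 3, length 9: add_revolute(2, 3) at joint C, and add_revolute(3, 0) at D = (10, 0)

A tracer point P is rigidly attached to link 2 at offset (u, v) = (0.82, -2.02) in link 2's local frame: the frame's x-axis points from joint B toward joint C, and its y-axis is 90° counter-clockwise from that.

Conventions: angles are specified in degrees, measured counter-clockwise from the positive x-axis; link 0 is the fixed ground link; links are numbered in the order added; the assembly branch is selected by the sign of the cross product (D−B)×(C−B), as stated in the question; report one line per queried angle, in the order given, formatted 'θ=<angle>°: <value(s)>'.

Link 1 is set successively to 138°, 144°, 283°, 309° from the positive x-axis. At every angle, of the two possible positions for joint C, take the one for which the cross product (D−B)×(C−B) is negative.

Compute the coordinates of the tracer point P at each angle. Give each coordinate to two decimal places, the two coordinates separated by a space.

A=(0,0), D=(10.00,0)
θ=138°: B = A + 1.00·(cos138°, sin138°) = (-0.7431, 0.6691)
θ=138°: |BD| = 10.7640
θ=138°: circle(B,7.00) ∩ circle(D,9.00): a=3.8955, h=5.8159
θ=138°:   candidates: C₊=(3.5064,6.2316) cross=62.602; C₋=(2.7833,-5.3777) cross=-62.602
θ=138°:   branch - wants cross < 0 → take C=(2.7833,-5.3777) (cross=-62.602)
θ=138°: ex = (C−B)/|BC| = (0.5038,-0.8638); ey = (0.8638,0.5038)
θ=138°: P = B + 0.82·ex + -2.02·ey = (-2.0750,-1.0568)
θ=144°: B = A + 1.00·(cos144°, sin144°) = (-0.8090, 0.5878)
θ=144°: |BD| = 10.8250
θ=144°: circle(B,7.00) ∩ circle(D,9.00): a=3.9344, h=5.7897
θ=144°:   candidates: C₊=(3.4340,6.1553) cross=62.673; C₋=(2.8052,-5.4070) cross=-62.673
θ=144°:   branch - wants cross < 0 → take C=(2.8052,-5.4070) (cross=-62.673)
θ=144°: ex = (C−B)/|BC| = (0.5163,-0.8564); ey = (0.8564,0.5163)
θ=144°: P = B + 0.82·ex + -2.02·ey = (-2.1155,-1.1574)
θ=283°: B = A + 1.00·(cos283°, sin283°) = (0.2250, -0.9744)
θ=283°: |BD| = 9.8235
θ=283°: circle(B,7.00) ∩ circle(D,9.00): a=3.2830, h=6.1824
θ=283°:   candidates: C₊=(2.8785,5.5032) cross=60.733; C₋=(4.1050,-6.8006) cross=-60.733
θ=283°:   branch - wants cross < 0 → take C=(4.1050,-6.8006) (cross=-60.733)
θ=283°: ex = (C−B)/|BC| = (0.5543,-0.8323); ey = (0.8323,0.5543)
θ=283°: P = B + 0.82·ex + -2.02·ey = (-1.0018,-2.7765)
θ=309°: B = A + 1.00·(cos309°, sin309°) = (0.6293, -0.7771)
θ=309°: |BD| = 9.4029
θ=309°: circle(B,7.00) ∩ circle(D,9.00): a=2.9998, h=6.3246
θ=309°:   candidates: C₊=(3.0961,5.7738) cross=59.470; C₋=(4.1416,-6.8322) cross=-59.470
θ=309°:   branch - wants cross < 0 → take C=(4.1416,-6.8322) (cross=-59.470)
θ=309°: ex = (C−B)/|BC| = (0.5018,-0.8650); ey = (0.8650,0.5018)
θ=309°: P = B + 0.82·ex + -2.02·ey = (-0.7066,-2.5000)

θ=138°: -2.07 -1.06
θ=144°: -2.12 -1.16
θ=283°: -1.00 -2.78
θ=309°: -0.71 -2.50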